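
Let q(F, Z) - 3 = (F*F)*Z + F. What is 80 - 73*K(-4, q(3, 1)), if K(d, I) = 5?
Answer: -285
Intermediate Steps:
q(F, Z) = 3 + F + Z*F² (q(F, Z) = 3 + ((F*F)*Z + F) = 3 + (F²*Z + F) = 3 + (Z*F² + F) = 3 + (F + Z*F²) = 3 + F + Z*F²)
80 - 73*K(-4, q(3, 1)) = 80 - 73*5 = 80 - 365 = -285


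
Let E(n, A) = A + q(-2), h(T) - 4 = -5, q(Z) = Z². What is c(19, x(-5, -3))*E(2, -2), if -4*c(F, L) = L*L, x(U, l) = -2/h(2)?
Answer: -2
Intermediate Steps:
h(T) = -1 (h(T) = 4 - 5 = -1)
x(U, l) = 2 (x(U, l) = -2/(-1) = -2*(-1) = 2)
c(F, L) = -L²/4 (c(F, L) = -L*L/4 = -L²/4)
E(n, A) = 4 + A (E(n, A) = A + (-2)² = A + 4 = 4 + A)
c(19, x(-5, -3))*E(2, -2) = (-¼*2²)*(4 - 2) = -¼*4*2 = -1*2 = -2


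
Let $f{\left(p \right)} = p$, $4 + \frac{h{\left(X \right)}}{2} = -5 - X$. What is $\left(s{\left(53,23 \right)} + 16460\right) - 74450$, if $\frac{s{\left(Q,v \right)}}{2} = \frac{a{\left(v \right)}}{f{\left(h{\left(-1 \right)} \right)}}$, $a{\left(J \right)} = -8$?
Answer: $-57989$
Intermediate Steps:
$h{\left(X \right)} = -18 - 2 X$ ($h{\left(X \right)} = -8 + 2 \left(-5 - X\right) = -8 - \left(10 + 2 X\right) = -18 - 2 X$)
$s{\left(Q,v \right)} = 1$ ($s{\left(Q,v \right)} = 2 \left(- \frac{8}{-18 - -2}\right) = 2 \left(- \frac{8}{-18 + 2}\right) = 2 \left(- \frac{8}{-16}\right) = 2 \left(\left(-8\right) \left(- \frac{1}{16}\right)\right) = 2 \cdot \frac{1}{2} = 1$)
$\left(s{\left(53,23 \right)} + 16460\right) - 74450 = \left(1 + 16460\right) - 74450 = 16461 - 74450 = -57989$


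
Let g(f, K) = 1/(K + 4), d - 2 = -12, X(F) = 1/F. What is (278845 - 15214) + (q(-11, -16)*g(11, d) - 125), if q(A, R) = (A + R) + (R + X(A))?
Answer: 2898645/11 ≈ 2.6351e+5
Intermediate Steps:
X(F) = 1/F
d = -10 (d = 2 - 12 = -10)
g(f, K) = 1/(4 + K)
q(A, R) = A + 1/A + 2*R (q(A, R) = (A + R) + (R + 1/A) = A + 1/A + 2*R)
(278845 - 15214) + (q(-11, -16)*g(11, d) - 125) = (278845 - 15214) + ((-11 + 1/(-11) + 2*(-16))/(4 - 10) - 125) = 263631 + ((-11 - 1/11 - 32)/(-6) - 125) = 263631 + (-474/11*(-⅙) - 125) = 263631 + (79/11 - 125) = 263631 - 1296/11 = 2898645/11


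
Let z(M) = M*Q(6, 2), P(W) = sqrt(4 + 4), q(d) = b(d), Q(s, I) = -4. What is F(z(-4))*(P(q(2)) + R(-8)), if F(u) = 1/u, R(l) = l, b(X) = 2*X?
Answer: -1/2 + sqrt(2)/8 ≈ -0.32322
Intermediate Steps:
q(d) = 2*d
P(W) = 2*sqrt(2) (P(W) = sqrt(8) = 2*sqrt(2))
z(M) = -4*M (z(M) = M*(-4) = -4*M)
F(z(-4))*(P(q(2)) + R(-8)) = (2*sqrt(2) - 8)/((-4*(-4))) = (-8 + 2*sqrt(2))/16 = -1/2 + sqrt(2)/8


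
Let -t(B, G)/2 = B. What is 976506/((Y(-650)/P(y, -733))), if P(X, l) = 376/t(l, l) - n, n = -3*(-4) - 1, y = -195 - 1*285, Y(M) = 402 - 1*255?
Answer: -366189750/5131 ≈ -71368.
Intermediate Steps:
Y(M) = 147 (Y(M) = 402 - 255 = 147)
y = -480 (y = -195 - 285 = -480)
t(B, G) = -2*B
n = 11 (n = 12 - 1 = 11)
P(X, l) = -11 - 188/l (P(X, l) = 376/((-2*l)) - 1*11 = 376*(-1/(2*l)) - 11 = -188/l - 11 = -11 - 188/l)
976506/((Y(-650)/P(y, -733))) = 976506/((147/(-11 - 188/(-733)))) = 976506/((147/(-11 - 188*(-1/733)))) = 976506/((147/(-11 + 188/733))) = 976506/((147/(-7875/733))) = 976506/((147*(-733/7875))) = 976506/(-5131/375) = 976506*(-375/5131) = -366189750/5131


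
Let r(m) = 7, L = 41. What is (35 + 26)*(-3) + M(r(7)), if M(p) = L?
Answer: -142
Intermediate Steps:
M(p) = 41
(35 + 26)*(-3) + M(r(7)) = (35 + 26)*(-3) + 41 = 61*(-3) + 41 = -183 + 41 = -142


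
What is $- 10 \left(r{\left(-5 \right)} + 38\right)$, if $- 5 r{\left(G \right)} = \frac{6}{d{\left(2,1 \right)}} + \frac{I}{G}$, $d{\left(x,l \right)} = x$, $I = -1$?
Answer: $- \frac{1868}{5} \approx -373.6$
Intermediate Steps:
$r{\left(G \right)} = - \frac{3}{5} + \frac{1}{5 G}$ ($r{\left(G \right)} = - \frac{\frac{6}{2} - \frac{1}{G}}{5} = - \frac{6 \cdot \frac{1}{2} - \frac{1}{G}}{5} = - \frac{3 - \frac{1}{G}}{5} = - \frac{3}{5} + \frac{1}{5 G}$)
$- 10 \left(r{\left(-5 \right)} + 38\right) = - 10 \left(\frac{1 - -15}{5 \left(-5\right)} + 38\right) = - 10 \left(\frac{1}{5} \left(- \frac{1}{5}\right) \left(1 + 15\right) + 38\right) = - 10 \left(\frac{1}{5} \left(- \frac{1}{5}\right) 16 + 38\right) = - 10 \left(- \frac{16}{25} + 38\right) = \left(-10\right) \frac{934}{25} = - \frac{1868}{5}$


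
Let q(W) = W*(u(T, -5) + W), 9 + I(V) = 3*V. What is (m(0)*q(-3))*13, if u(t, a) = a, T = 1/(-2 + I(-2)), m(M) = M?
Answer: 0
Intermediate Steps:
I(V) = -9 + 3*V
T = -1/17 (T = 1/(-2 + (-9 + 3*(-2))) = 1/(-2 + (-9 - 6)) = 1/(-2 - 15) = 1/(-17) = -1/17 ≈ -0.058824)
q(W) = W*(-5 + W)
(m(0)*q(-3))*13 = (0*(-3*(-5 - 3)))*13 = (0*(-3*(-8)))*13 = (0*24)*13 = 0*13 = 0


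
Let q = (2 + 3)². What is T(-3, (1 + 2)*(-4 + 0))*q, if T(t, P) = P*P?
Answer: 3600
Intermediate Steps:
T(t, P) = P²
q = 25 (q = 5² = 25)
T(-3, (1 + 2)*(-4 + 0))*q = ((1 + 2)*(-4 + 0))²*25 = (3*(-4))²*25 = (-12)²*25 = 144*25 = 3600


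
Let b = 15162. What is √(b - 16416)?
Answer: I*√1254 ≈ 35.412*I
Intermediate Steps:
√(b - 16416) = √(15162 - 16416) = √(-1254) = I*√1254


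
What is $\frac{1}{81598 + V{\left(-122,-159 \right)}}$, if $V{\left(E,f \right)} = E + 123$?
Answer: $\frac{1}{81599} \approx 1.2255 \cdot 10^{-5}$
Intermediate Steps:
$V{\left(E,f \right)} = 123 + E$
$\frac{1}{81598 + V{\left(-122,-159 \right)}} = \frac{1}{81598 + \left(123 - 122\right)} = \frac{1}{81598 + 1} = \frac{1}{81599}$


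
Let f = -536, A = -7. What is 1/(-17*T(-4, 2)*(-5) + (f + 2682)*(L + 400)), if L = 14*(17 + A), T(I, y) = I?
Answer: 1/1158500 ≈ 8.6319e-7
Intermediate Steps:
L = 140 (L = 14*(17 - 7) = 14*10 = 140)
1/(-17*T(-4, 2)*(-5) + (f + 2682)*(L + 400)) = 1/(-17*(-4)*(-5) + (-536 + 2682)*(140 + 400)) = 1/(68*(-5) + 2146*540) = 1/(-340 + 1158840) = 1/1158500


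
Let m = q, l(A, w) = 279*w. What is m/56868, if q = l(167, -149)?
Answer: -13857/18956 ≈ -0.73101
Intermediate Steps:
q = -41571 (q = 279*(-149) = -41571)
m = -41571
m/56868 = -41571/56868 = -41571*1/56868 = -13857/18956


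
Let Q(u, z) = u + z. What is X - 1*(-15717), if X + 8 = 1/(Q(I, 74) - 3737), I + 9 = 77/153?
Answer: 8824357798/561739 ≈ 15709.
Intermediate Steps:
I = -1300/153 (I = -9 + 77/153 = -1300/153 ≈ -8.4967)
X = -4494065/561739 (X = -8 + 1/((-1300/153 + 74) - 3737) = -8 + 1/(10022/153 - 3737) = -8 + 1/(-561739/153) = -8 - 153/561739 = -4494065/561739 ≈ -8.0003)
X - 1*(-15717) = -4494065/561739 - 1*(-15717) = -4494065/561739 + 15717 = 8824357798/561739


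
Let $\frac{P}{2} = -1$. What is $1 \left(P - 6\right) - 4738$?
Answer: $-4746$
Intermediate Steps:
$P = -2$ ($P = 2 \left(-1\right) = -2$)
$1 \left(P - 6\right) - 4738 = 1 \left(-2 - 6\right) - 4738 = 1 \left(-8\right) - 4738 = -8 - 4738 = -4746$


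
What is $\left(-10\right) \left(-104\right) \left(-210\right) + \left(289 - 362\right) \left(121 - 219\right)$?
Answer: $-211246$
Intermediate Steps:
$\left(-10\right) \left(-104\right) \left(-210\right) + \left(289 - 362\right) \left(121 - 219\right) = 1040 \left(-210\right) - -7154 = -218400 + 7154 = -211246$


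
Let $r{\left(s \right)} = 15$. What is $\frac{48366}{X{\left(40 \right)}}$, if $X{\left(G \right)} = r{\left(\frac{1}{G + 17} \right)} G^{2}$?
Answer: $\frac{8061}{4000} \approx 2.0153$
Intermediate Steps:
$X{\left(G \right)} = 15 G^{2}$
$\frac{48366}{X{\left(40 \right)}} = \frac{48366}{15 \cdot 40^{2}} = \frac{48366}{15 \cdot 1600} = \frac{48366}{24000} = 48366 \cdot \frac{1}{24000} = \frac{8061}{4000}$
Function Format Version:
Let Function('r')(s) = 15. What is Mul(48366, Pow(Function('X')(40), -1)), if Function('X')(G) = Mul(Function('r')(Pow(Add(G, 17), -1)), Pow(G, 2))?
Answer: Rational(8061, 4000) ≈ 2.0153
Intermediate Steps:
Function('X')(G) = Mul(15, Pow(G, 2))
Mul(48366, Pow(Function('X')(40), -1)) = Mul(48366, Pow(Mul(15, Pow(40, 2)), -1)) = Mul(48366, Pow(Mul(15, 1600), -1)) = Mul(48366, Pow(24000, -1)) = Mul(48366, Rational(1, 24000)) = Rational(8061, 4000)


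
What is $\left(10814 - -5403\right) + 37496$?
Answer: $53713$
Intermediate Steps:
$\left(10814 - -5403\right) + 37496 = \left(10814 + 5403\right) + 37496 = 16217 + 37496 = 53713$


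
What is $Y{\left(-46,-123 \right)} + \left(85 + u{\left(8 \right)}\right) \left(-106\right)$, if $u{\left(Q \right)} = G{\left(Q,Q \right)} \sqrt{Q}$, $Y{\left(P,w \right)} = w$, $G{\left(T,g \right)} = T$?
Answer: $-9133 - 1696 \sqrt{2} \approx -11532.0$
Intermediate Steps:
$u{\left(Q \right)} = Q^{\frac{3}{2}}$ ($u{\left(Q \right)} = Q \sqrt{Q} = Q^{\frac{3}{2}}$)
$Y{\left(-46,-123 \right)} + \left(85 + u{\left(8 \right)}\right) \left(-106\right) = -123 + \left(85 + 8^{\frac{3}{2}}\right) \left(-106\right) = -123 + \left(85 + 16 \sqrt{2}\right) \left(-106\right) = -123 - \left(9010 + 1696 \sqrt{2}\right) = -9133 - 1696 \sqrt{2}$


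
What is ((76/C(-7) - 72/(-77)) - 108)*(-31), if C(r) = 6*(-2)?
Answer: 812045/231 ≈ 3515.3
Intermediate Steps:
C(r) = -12
((76/C(-7) - 72/(-77)) - 108)*(-31) = ((76/(-12) - 72/(-77)) - 108)*(-31) = ((76*(-1/12) - 72*(-1/77)) - 108)*(-31) = ((-19/3 + 72/77) - 108)*(-31) = (-1247/231 - 108)*(-31) = -26195/231*(-31) = 812045/231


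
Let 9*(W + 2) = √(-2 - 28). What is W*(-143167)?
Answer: 286334 - 143167*I*√30/9 ≈ 2.8633e+5 - 87129.0*I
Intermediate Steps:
W = -2 + I*√30/9 (W = -2 + √(-2 - 28)/9 = -2 + √(-30)/9 = -2 + (I*√30)/9 = -2 + I*√30/9 ≈ -2.0 + 0.60858*I)
W*(-143167) = (-2 + I*√30/9)*(-143167) = 286334 - 143167*I*√30/9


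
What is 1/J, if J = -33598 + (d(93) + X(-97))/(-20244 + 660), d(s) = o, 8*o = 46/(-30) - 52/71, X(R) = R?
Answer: -166855680/5606016307787 ≈ -2.9764e-5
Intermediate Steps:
o = -2413/8520 (o = (46/(-30) - 52/71)/8 = (46*(-1/30) - 52*1/71)/8 = (-23/15 - 52/71)/8 = (⅛)*(-2413/1065) = -2413/8520 ≈ -0.28322)
d(s) = -2413/8520
J = -5606016307787/166855680 (J = -33598 + (-2413/8520 - 97)/(-20244 + 660) = -33598 - 828853/8520/(-19584) = -33598 - 828853/8520*(-1/19584) = -33598 + 828853/166855680 = -5606016307787/166855680 ≈ -33598.)
1/J = 1/(-5606016307787/166855680) = -166855680/5606016307787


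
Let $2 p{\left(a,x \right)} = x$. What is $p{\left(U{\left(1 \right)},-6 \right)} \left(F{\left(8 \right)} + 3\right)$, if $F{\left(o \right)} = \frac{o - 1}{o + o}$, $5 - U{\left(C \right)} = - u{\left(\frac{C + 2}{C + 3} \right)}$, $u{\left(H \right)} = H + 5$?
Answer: $- \frac{165}{16} \approx -10.313$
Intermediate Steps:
$u{\left(H \right)} = 5 + H$
$U{\left(C \right)} = 10 + \frac{2 + C}{3 + C}$ ($U{\left(C \right)} = 5 - - (5 + \frac{C + 2}{C + 3}) = 5 - - (5 + \frac{2 + C}{3 + C}) = 5 - \left(-5 - \frac{2 + C}{3 + C}\right) = 5 + \left(5 + \frac{2 + C}{3 + C}\right) = 10 + \frac{2 + C}{3 + C}$)
$p{\left(a,x \right)} = \frac{x}{2}$
$F{\left(o \right)} = \frac{-1 + o}{2 o}$
$p{\left(U{\left(1 \right)},-6 \right)} \left(F{\left(8 \right)} + 3\right) = \frac{1}{2} \left(-6\right) \left(\frac{-1 + 8}{2 \cdot 8} + 3\right) = - 3 \left(\frac{1}{2} \cdot \frac{1}{8} \cdot 7 + 3\right) = - 3 \left(\frac{7}{16} + 3\right) = \left(-3\right) \frac{55}{16} = - \frac{165}{16}$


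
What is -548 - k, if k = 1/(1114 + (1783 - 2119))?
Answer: -426345/778 ≈ -548.00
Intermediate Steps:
k = 1/778 (k = 1/(1114 - 336) = 1/778 ≈ 0.0012853)
-548 - k = -548 - 1*1/778 = -548 - 1/778 = -426345/778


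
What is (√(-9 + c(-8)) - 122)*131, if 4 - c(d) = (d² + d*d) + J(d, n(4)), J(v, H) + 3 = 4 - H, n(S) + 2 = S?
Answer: -15982 + 262*I*√33 ≈ -15982.0 + 1505.1*I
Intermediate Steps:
n(S) = -2 + S
J(v, H) = 1 - H (J(v, H) = -3 + (4 - H) = 1 - H)
c(d) = 5 - 2*d² (c(d) = 4 - ((d² + d*d) + (1 - (-2 + 4))) = 4 - ((d² + d²) + (1 - 1*2)) = 4 - (2*d² + (1 - 2)) = 4 - (2*d² - 1) = 4 - (-1 + 2*d²) = 4 + (1 - 2*d²) = 5 - 2*d²)
(√(-9 + c(-8)) - 122)*131 = (√(-9 + (5 - 2*(-8)²)) - 122)*131 = (√(-9 + (5 - 2*64)) - 122)*131 = (√(-9 + (5 - 128)) - 122)*131 = (√(-9 - 123) - 122)*131 = (√(-132) - 122)*131 = (2*I*√33 - 122)*131 = (-122 + 2*I*√33)*131 = -15982 + 262*I*√33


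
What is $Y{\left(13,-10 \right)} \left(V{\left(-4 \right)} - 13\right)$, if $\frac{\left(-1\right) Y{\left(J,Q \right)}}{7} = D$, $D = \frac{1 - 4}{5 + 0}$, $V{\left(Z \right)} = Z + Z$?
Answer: $- \frac{441}{5} \approx -88.2$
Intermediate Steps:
$V{\left(Z \right)} = 2 Z$
$D = - \frac{3}{5} \approx -0.6$
$Y{\left(J,Q \right)} = \frac{21}{5}$ ($Y{\left(J,Q \right)} = \left(-7\right) \left(- \frac{3}{5}\right) = \frac{21}{5}$)
$Y{\left(13,-10 \right)} \left(V{\left(-4 \right)} - 13\right) = \frac{21 \left(2 \left(-4\right) - 13\right)}{5} = \frac{21 \left(-8 - 13\right)}{5} = \frac{21}{5} \left(-21\right) = - \frac{441}{5}$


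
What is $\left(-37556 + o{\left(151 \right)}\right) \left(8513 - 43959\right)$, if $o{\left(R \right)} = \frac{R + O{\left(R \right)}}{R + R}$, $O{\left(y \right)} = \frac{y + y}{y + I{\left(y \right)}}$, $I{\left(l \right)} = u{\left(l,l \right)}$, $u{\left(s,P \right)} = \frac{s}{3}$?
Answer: $\frac{402020007237}{302} \approx 1.3312 \cdot 10^{9}$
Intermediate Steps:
$u{\left(s,P \right)} = \frac{s}{3}$ ($u{\left(s,P \right)} = s \frac{1}{3} = \frac{s}{3}$)
$I{\left(l \right)} = \frac{l}{3}$
$O{\left(y \right)} = \frac{3}{2}$ ($O{\left(y \right)} = \frac{y + y}{y + \frac{y}{3}} = \frac{2 y}{\frac{4}{3} y} = 2 y \frac{3}{4 y} = \frac{3}{2}$)
$o{\left(R \right)} = \frac{\frac{3}{2} + R}{2 R}$ ($o{\left(R \right)} = \frac{R + \frac{3}{2}}{R + R} = \frac{\frac{3}{2} + R}{2 R}$)
$\left(-37556 + o{\left(151 \right)}\right) \left(8513 - 43959\right) = \left(-37556 + \frac{3 + 2 \cdot 151}{4 \cdot 151}\right) \left(8513 - 43959\right) = \left(-37556 + \frac{1}{4} \cdot \frac{1}{151} \left(3 + 302\right)\right) \left(-35446\right) = \left(-37556 + \frac{1}{4} \cdot \frac{1}{151} \cdot 305\right) \left(-35446\right) = \left(-37556 + \frac{305}{604}\right) \left(-35446\right) = \left(- \frac{22683519}{604}\right) \left(-35446\right) = \frac{402020007237}{302}$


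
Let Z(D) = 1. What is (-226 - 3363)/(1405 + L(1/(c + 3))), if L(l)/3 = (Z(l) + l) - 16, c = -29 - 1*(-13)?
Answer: -46657/17677 ≈ -2.6394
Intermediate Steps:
c = -16 (c = -29 + 13 = -16)
L(l) = -45 + 3*l (L(l) = 3*((1 + l) - 16) = 3*(-15 + l) = -45 + 3*l)
(-226 - 3363)/(1405 + L(1/(c + 3))) = (-226 - 3363)/(1405 + (-45 + 3/(-16 + 3))) = -3589/(1405 + (-45 + 3/(-13))) = -3589/(1405 + (-45 + 3*(-1/13))) = -3589/(1405 + (-45 - 3/13)) = -3589/(1405 - 588/13) = -3589/17677/13 = -3589*13/17677 = -46657/17677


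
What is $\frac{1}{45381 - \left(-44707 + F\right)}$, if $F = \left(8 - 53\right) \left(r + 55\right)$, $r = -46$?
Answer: $\frac{1}{90493} \approx 1.1051 \cdot 10^{-5}$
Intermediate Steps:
$F = -405$ ($F = \left(8 - 53\right) \left(-46 + 55\right) = \left(8 - 53\right) 9 = \left(-45\right) 9 = -405$)
$\frac{1}{45381 - \left(-44707 + F\right)} = \frac{1}{45381 + \left(44707 - -405\right)} = \frac{1}{45381 + \left(44707 + 405\right)} = \frac{1}{45381 + 45112} = \frac{1}{90493}$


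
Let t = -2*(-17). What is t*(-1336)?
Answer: -45424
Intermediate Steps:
t = 34
t*(-1336) = 34*(-1336) = -45424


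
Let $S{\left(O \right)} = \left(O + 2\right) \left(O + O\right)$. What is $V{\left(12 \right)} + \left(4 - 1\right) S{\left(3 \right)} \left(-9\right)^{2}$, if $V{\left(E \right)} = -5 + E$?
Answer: $7297$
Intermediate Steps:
$S{\left(O \right)} = 2 O \left(2 + O\right)$ ($S{\left(O \right)} = \left(2 + O\right) 2 O = 2 O \left(2 + O\right)$)
$V{\left(12 \right)} + \left(4 - 1\right) S{\left(3 \right)} \left(-9\right)^{2} = \left(-5 + 12\right) + \left(4 - 1\right) 2 \cdot 3 \left(2 + 3\right) \left(-9\right)^{2} = 7 + 3 \cdot 2 \cdot 3 \cdot 5 \cdot 81 = 7 + 3 \cdot 30 \cdot 81 = 7 + 90 \cdot 81 = 7 + 7290 = 7297$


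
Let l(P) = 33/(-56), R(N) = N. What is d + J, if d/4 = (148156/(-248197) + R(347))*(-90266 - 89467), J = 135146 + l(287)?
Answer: -3459540049822805/13899032 ≈ -2.4891e+8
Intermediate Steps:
l(P) = -33/56 (l(P) = 33*(-1/56) = -33/56)
J = 7568143/56 (J = 135146 - 33/56 = 7568143/56 ≈ 1.3515e+5)
d = -61811043575196/248197 (d = 4*((148156/(-248197) + 347)*(-90266 - 89467)) = 4*((148156*(-1/248197) + 347)*(-179733)) = 4*((-148156/248197 + 347)*(-179733)) = 4*((85976203/248197)*(-179733)) = 4*(-15452760893799/248197) = -61811043575196/248197 ≈ -2.4904e+8)
d + J = -61811043575196/248197 + 7568143/56 = -3459540049822805/13899032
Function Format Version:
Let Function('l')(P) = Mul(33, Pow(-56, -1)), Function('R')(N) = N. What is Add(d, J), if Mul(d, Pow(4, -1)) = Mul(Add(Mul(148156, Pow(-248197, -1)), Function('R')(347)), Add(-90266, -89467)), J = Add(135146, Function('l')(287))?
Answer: Rational(-3459540049822805, 13899032) ≈ -2.4891e+8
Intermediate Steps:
Function('l')(P) = Rational(-33, 56) (Function('l')(P) = Mul(33, Rational(-1, 56)) = Rational(-33, 56))
J = Rational(7568143, 56) (J = Add(135146, Rational(-33, 56)) = Rational(7568143, 56) ≈ 1.3515e+5)
d = Rational(-61811043575196, 248197) (d = Mul(4, Mul(Add(Mul(148156, Pow(-248197, -1)), 347), Add(-90266, -89467))) = Mul(4, Mul(Add(Mul(148156, Rational(-1, 248197)), 347), -179733)) = Mul(4, Mul(Add(Rational(-148156, 248197), 347), -179733)) = Mul(4, Mul(Rational(85976203, 248197), -179733)) = Mul(4, Rational(-15452760893799, 248197)) = Rational(-61811043575196, 248197) ≈ -2.4904e+8)
Add(d, J) = Add(Rational(-61811043575196, 248197), Rational(7568143, 56)) = Rational(-3459540049822805, 13899032)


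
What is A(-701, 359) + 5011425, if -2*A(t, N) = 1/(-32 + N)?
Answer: 3277471949/654 ≈ 5.0114e+6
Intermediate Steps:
A(t, N) = -1/(2*(-32 + N))
A(-701, 359) + 5011425 = -1/(-64 + 2*359) + 5011425 = -1/(-64 + 718) + 5011425 = -1/654 + 5011425 = 3277471949/654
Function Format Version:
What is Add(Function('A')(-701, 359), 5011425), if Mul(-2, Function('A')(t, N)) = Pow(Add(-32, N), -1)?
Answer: Rational(3277471949, 654) ≈ 5.0114e+6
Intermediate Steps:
Function('A')(t, N) = Mul(Rational(-1, 2), Pow(Add(-32, N), -1))
Add(Function('A')(-701, 359), 5011425) = Add(Mul(-1, Pow(Add(-64, Mul(2, 359)), -1)), 5011425) = Add(Mul(-1, Pow(Add(-64, 718), -1)), 5011425) = Add(Mul(-1, Pow(654, -1)), 5011425) = Add(Mul(-1, Rational(1, 654)), 5011425) = Add(Rational(-1, 654), 5011425) = Rational(3277471949, 654)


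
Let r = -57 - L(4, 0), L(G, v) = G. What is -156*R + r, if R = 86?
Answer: -13477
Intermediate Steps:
r = -61 (r = -57 - 1*4 = -57 - 4 = -61)
-156*R + r = -156*86 - 61 = -13416 - 61 = -13477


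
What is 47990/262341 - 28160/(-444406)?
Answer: 14357283250/58292957223 ≈ 0.24630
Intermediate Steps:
47990/262341 - 28160/(-444406) = 47990*(1/262341) - 28160*(-1/444406) = 47990/262341 + 14080/222203 = 14357283250/58292957223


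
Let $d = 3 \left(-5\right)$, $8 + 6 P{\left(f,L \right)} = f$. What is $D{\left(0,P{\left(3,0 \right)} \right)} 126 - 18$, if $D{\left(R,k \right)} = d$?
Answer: $-1908$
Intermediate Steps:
$P{\left(f,L \right)} = - \frac{4}{3} + \frac{f}{6}$
$d = -15$
$D{\left(R,k \right)} = -15$
$D{\left(0,P{\left(3,0 \right)} \right)} 126 - 18 = \left(-15\right) 126 - 18 = -1890 - 18 = -1908$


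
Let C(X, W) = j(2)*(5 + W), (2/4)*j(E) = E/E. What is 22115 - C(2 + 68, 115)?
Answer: 21875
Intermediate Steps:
j(E) = 2 (j(E) = 2*(E/E) = 2*1 = 2)
C(X, W) = 10 + 2*W (C(X, W) = 2*(5 + W) = 10 + 2*W)
22115 - C(2 + 68, 115) = 22115 - (10 + 2*115) = 22115 - (10 + 230) = 22115 - 1*240 = 22115 - 240 = 21875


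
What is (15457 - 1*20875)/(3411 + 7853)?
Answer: -2709/5632 ≈ -0.48100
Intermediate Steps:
(15457 - 1*20875)/(3411 + 7853) = (15457 - 20875)/11264 = -5418*1/11264 = -2709/5632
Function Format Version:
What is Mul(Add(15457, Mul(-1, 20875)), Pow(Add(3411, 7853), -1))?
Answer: Rational(-2709, 5632) ≈ -0.48100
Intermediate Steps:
Mul(Add(15457, Mul(-1, 20875)), Pow(Add(3411, 7853), -1)) = Mul(Add(15457, -20875), Pow(11264, -1)) = Mul(-5418, Rational(1, 11264)) = Rational(-2709, 5632)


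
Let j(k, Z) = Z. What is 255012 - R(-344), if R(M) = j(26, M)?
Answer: 255356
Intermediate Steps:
R(M) = M
255012 - R(-344) = 255012 - 1*(-344) = 255012 + 344 = 255356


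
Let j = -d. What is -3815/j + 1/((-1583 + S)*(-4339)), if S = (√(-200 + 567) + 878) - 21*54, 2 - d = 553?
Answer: -55975826091601/8084582106106 + √367/14672562806 ≈ -6.9238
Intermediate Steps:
d = -551 (d = 2 - 1*553 = 2 - 553 = -551)
j = 551 (j = -1*(-551) = 551)
S = -256 + √367 (S = (√367 + 878) - 1134 = (878 + √367) - 1134 = -256 + √367 ≈ -236.84)
-3815/j + 1/((-1583 + S)*(-4339)) = -3815/551 + 1/(-1583 + (-256 + √367)*(-4339)) = -3815*1/551 - 1/4339/(-1839 + √367) = -3815/551 - 1/(4339*(-1839 + √367))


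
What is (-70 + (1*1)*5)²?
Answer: 4225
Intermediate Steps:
(-70 + (1*1)*5)² = (-70 + 1*5)² = (-70 + 5)² = (-65)² = 4225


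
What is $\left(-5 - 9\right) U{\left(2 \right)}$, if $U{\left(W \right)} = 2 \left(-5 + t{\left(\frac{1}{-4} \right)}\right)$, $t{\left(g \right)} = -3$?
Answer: $224$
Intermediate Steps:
$U{\left(W \right)} = -16$ ($U{\left(W \right)} = 2 \left(-5 - 3\right) = 2 \left(-8\right) = -16$)
$\left(-5 - 9\right) U{\left(2 \right)} = \left(-5 - 9\right) \left(-16\right) = \left(-14\right) \left(-16\right) = 224$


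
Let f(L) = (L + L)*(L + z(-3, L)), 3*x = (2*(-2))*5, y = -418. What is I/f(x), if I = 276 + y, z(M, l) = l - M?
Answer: -639/620 ≈ -1.0306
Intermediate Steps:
x = -20/3 (x = ((2*(-2))*5)/3 = (-4*5)/3 = (⅓)*(-20) = -20/3 ≈ -6.6667)
f(L) = 2*L*(3 + 2*L) (f(L) = (L + L)*(L + (L - 1*(-3))) = (2*L)*(L + (L + 3)) = (2*L)*(L + (3 + L)) = (2*L)*(3 + 2*L) = 2*L*(3 + 2*L))
I = -142 (I = 276 - 418 = -142)
I/f(x) = -142*(-3/(40*(3 + 2*(-20/3)))) = -142*(-3/(40*(3 - 40/3))) = -142/(2*(-20/3)*(-31/3)) = -142/1240/9 = -142*9/1240 = -639/620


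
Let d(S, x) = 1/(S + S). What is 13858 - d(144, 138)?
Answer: 3991103/288 ≈ 13858.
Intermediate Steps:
d(S, x) = 1/(2*S)
13858 - d(144, 138) = 13858 - 1/(2*144) = 13858 - 1*1/288 = 13858 - 1/288 = 3991103/288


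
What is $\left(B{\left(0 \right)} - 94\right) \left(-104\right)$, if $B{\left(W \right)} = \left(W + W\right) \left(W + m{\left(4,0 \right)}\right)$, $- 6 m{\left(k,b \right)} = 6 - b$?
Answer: $9776$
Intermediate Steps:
$m{\left(k,b \right)} = -1 + \frac{b}{6}$ ($m{\left(k,b \right)} = - \frac{6 - b}{6} = -1 + \frac{b}{6}$)
$B{\left(W \right)} = 2 W \left(-1 + W\right)$ ($B{\left(W \right)} = \left(W + W\right) \left(W + \left(-1 + \frac{1}{6} \cdot 0\right)\right) = 2 W \left(W + \left(-1 + 0\right)\right) = 2 W \left(W - 1\right) = 2 W \left(-1 + W\right)$)
$\left(B{\left(0 \right)} - 94\right) \left(-104\right) = \left(2 \cdot 0 \left(-1 + 0\right) - 94\right) \left(-104\right) = \left(2 \cdot 0 \left(-1\right) - 94\right) \left(-104\right) = \left(0 - 94\right) \left(-104\right) = \left(-94\right) \left(-104\right) = 9776$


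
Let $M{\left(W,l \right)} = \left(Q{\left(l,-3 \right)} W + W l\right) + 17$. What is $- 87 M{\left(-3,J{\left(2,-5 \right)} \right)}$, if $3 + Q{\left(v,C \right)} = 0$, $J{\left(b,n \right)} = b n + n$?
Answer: $-6177$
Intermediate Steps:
$J{\left(b,n \right)} = n + b n$
$Q{\left(v,C \right)} = -3$ ($Q{\left(v,C \right)} = -3 + 0 = -3$)
$M{\left(W,l \right)} = 17 - 3 W + W l$ ($M{\left(W,l \right)} = \left(- 3 W + W l\right) + 17 = 17 - 3 W + W l$)
$- 87 M{\left(-3,J{\left(2,-5 \right)} \right)} = - 87 \left(17 - -9 - 3 \left(- 5 \left(1 + 2\right)\right)\right) = - 87 \left(17 + 9 - 3 \left(\left(-5\right) 3\right)\right) = - 87 \left(17 + 9 - -45\right) = - 87 \left(17 + 9 + 45\right) = \left(-87\right) 71 = -6177$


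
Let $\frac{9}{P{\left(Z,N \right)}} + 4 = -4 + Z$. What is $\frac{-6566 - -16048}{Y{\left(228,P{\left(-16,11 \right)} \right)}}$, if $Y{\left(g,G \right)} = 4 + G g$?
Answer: $- \frac{18964}{163} \approx -116.34$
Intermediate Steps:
$P{\left(Z,N \right)} = \frac{9}{-8 + Z}$ ($P{\left(Z,N \right)} = \frac{9}{-4 + \left(-4 + Z\right)} = \frac{9}{-8 + Z}$)
$\frac{-6566 - -16048}{Y{\left(228,P{\left(-16,11 \right)} \right)}} = \frac{-6566 - -16048}{4 + \frac{9}{-8 - 16} \cdot 228} = \frac{-6566 + 16048}{4 + \frac{9}{-24} \cdot 228} = \frac{9482}{4 + 9 \left(- \frac{1}{24}\right) 228} = \frac{9482}{4 - \frac{171}{2}} = \frac{9482}{- \frac{163}{2}} = 9482 \left(- \frac{2}{163}\right) = - \frac{18964}{163}$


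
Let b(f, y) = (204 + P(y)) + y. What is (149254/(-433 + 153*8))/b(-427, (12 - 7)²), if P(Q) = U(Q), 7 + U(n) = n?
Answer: 21322/27911 ≈ 0.76393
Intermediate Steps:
U(n) = -7 + n
P(Q) = -7 + Q
b(f, y) = 197 + 2*y (b(f, y) = (204 + (-7 + y)) + y = (197 + y) + y = 197 + 2*y)
(149254/(-433 + 153*8))/b(-427, (12 - 7)²) = (149254/(-433 + 153*8))/(197 + 2*(12 - 7)²) = (149254/(-433 + 1224))/(197 + 2*5²) = (149254/791)/(197 + 2*25) = (149254*(1/791))/(197 + 50) = (21322/113)/247 = (21322/113)*(1/247) = 21322/27911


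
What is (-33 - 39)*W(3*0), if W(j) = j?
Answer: 0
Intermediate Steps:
(-33 - 39)*W(3*0) = (-33 - 39)*(3*0) = -72*0 = 0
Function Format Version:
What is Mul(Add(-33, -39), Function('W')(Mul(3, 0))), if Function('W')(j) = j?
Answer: 0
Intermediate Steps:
Mul(Add(-33, -39), Function('W')(Mul(3, 0))) = Mul(Add(-33, -39), Mul(3, 0)) = Mul(-72, 0) = 0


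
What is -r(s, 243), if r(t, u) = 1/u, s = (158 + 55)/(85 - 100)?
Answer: -1/243 ≈ -0.0041152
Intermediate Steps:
s = -71/5 (s = 213/(-15) = 213*(-1/15) = -71/5 ≈ -14.200)
-r(s, 243) = -1/243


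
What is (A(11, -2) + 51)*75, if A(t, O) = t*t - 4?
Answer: 12600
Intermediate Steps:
A(t, O) = -4 + t**2 (A(t, O) = t**2 - 4 = -4 + t**2)
(A(11, -2) + 51)*75 = ((-4 + 11**2) + 51)*75 = ((-4 + 121) + 51)*75 = (117 + 51)*75 = 168*75 = 12600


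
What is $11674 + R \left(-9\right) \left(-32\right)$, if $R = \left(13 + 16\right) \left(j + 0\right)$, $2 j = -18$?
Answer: $-63494$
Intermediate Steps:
$j = -9$ ($j = \frac{1}{2} \left(-18\right) = -9$)
$R = -261$ ($R = \left(13 + 16\right) \left(-9 + 0\right) = 29 \left(-9\right) = -261$)
$11674 + R \left(-9\right) \left(-32\right) = 11674 + \left(-261\right) \left(-9\right) \left(-32\right) = 11674 + 2349 \left(-32\right) = 11674 - 75168 = -63494$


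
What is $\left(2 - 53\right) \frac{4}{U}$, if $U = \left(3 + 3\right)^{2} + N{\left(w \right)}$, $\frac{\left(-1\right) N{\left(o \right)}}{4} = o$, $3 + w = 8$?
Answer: $- \frac{51}{4} \approx -12.75$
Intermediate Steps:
$w = 5$ ($w = -3 + 8 = 5$)
$N{\left(o \right)} = - 4 o$
$U = 16$ ($U = \left(3 + 3\right)^{2} - 20 = 6^{2} - 20 = 36 - 20 = 16$)
$\left(2 - 53\right) \frac{4}{U} = \left(2 - 53\right) \frac{4}{16} = - 51 \cdot 4 \cdot \frac{1}{16} = \left(-51\right) \frac{1}{4} = - \frac{51}{4}$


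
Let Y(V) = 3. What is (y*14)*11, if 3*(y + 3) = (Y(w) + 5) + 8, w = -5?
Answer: 1078/3 ≈ 359.33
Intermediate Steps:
y = 7/3 (y = -3 + ((3 + 5) + 8)/3 = -3 + (8 + 8)/3 = -3 + (1/3)*16 = -3 + 16/3 = 7/3 ≈ 2.3333)
(y*14)*11 = ((7/3)*14)*11 = (98/3)*11 = 1078/3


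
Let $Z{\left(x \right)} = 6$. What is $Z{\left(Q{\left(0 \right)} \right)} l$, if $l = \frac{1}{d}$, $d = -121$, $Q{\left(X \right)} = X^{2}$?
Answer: $- \frac{6}{121} \approx -0.049587$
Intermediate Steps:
$l = - \frac{1}{121}$ ($l = \frac{1}{-121} = - \frac{1}{121} \approx -0.0082645$)
$Z{\left(Q{\left(0 \right)} \right)} l = 6 \left(- \frac{1}{121}\right) = - \frac{6}{121}$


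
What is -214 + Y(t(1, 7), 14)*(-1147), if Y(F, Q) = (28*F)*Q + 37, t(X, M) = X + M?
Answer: -3639645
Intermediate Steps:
t(X, M) = M + X
Y(F, Q) = 37 + 28*F*Q (Y(F, Q) = 28*F*Q + 37 = 37 + 28*F*Q)
-214 + Y(t(1, 7), 14)*(-1147) = -214 + (37 + 28*(7 + 1)*14)*(-1147) = -214 + (37 + 28*8*14)*(-1147) = -214 + (37 + 3136)*(-1147) = -214 + 3173*(-1147) = -214 - 3639431 = -3639645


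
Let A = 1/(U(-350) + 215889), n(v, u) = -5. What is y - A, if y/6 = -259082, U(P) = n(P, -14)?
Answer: -335589950929/215884 ≈ -1.5545e+6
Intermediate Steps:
U(P) = -5
A = 1/215884 (A = 1/(-5 + 215889) = 1/215884 ≈ 4.6321e-6)
y = -1554492 (y = 6*(-259082) = -1554492)
y - A = -1554492 - 1*1/215884 = -1554492 - 1/215884 = -335589950929/215884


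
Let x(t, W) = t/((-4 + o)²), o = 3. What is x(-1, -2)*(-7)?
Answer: 7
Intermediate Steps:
x(t, W) = t (x(t, W) = t/((-4 + 3)²) = t/((-1)²) = t/1 = t*1 = t)
x(-1, -2)*(-7) = -1*(-7) = 7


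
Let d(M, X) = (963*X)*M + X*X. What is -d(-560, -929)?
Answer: -501854161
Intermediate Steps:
d(M, X) = X² + 963*M*X (d(M, X) = 963*M*X + X² = X² + 963*M*X)
-d(-560, -929) = -(-929)*(-929 + 963*(-560)) = -(-929)*(-929 - 539280) = -(-929)*(-540209) = -1*501854161 = -501854161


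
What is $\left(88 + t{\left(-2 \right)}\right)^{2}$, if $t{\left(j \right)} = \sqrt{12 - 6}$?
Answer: $\left(88 + \sqrt{6}\right)^{2} \approx 8181.1$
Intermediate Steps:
$t{\left(j \right)} = \sqrt{6}$
$\left(88 + t{\left(-2 \right)}\right)^{2} = \left(88 + \sqrt{6}\right)^{2}$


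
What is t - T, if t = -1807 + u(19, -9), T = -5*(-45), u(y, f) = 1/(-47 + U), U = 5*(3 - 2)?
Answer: -85345/42 ≈ -2032.0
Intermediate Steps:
U = 5 (U = 5*1 = 5)
u(y, f) = -1/42 (u(y, f) = 1/(-47 + 5) = 1/(-42) = -1/42)
T = 225
t = -75895/42 (t = -1807 - 1/42 = -75895/42 ≈ -1807.0)
t - T = -75895/42 - 1*225 = -75895/42 - 225 = -85345/42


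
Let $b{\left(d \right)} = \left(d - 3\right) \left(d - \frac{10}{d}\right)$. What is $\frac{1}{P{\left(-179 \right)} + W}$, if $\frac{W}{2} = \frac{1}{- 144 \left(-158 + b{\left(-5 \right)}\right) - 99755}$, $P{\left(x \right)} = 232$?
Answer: $\frac{80459}{18666486} \approx 0.0043103$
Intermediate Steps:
$b{\left(d \right)} = \left(-3 + d\right) \left(d - \frac{10}{d}\right)$
$W = - \frac{2}{80459}$ ($W = \frac{2}{- 144 \left(-158 + \left(-10 + \left(-5\right)^{2} - -15 + \frac{30}{-5}\right)\right) - 99755} = \frac{2}{- 144 \left(-158 + \left(-10 + 25 + 15 + 30 \left(- \frac{1}{5}\right)\right)\right) - 99755} = \frac{2}{- 144 \left(-158 + \left(-10 + 25 + 15 - 6\right)\right) - 99755} = \frac{2}{- 144 \left(-158 + 24\right) - 99755} = \frac{2}{\left(-144\right) \left(-134\right) - 99755} = \frac{2}{19296 - 99755} = \frac{2}{-80459} = 2 \left(- \frac{1}{80459}\right) = - \frac{2}{80459} \approx -2.4857 \cdot 10^{-5}$)
$\frac{1}{P{\left(-179 \right)} + W} = \frac{1}{232 - \frac{2}{80459}} = \frac{1}{\frac{18666486}{80459}} = \frac{80459}{18666486}$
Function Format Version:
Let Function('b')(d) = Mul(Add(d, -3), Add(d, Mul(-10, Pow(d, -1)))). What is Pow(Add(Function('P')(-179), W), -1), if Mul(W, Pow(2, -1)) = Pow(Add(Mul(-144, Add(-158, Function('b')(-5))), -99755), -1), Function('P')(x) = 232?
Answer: Rational(80459, 18666486) ≈ 0.0043103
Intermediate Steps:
Function('b')(d) = Mul(Add(-3, d), Add(d, Mul(-10, Pow(d, -1))))
W = Rational(-2, 80459) (W = Mul(2, Pow(Add(Mul(-144, Add(-158, Add(-10, Pow(-5, 2), Mul(-3, -5), Mul(30, Pow(-5, -1))))), -99755), -1)) = Mul(2, Pow(Add(Mul(-144, Add(-158, Add(-10, 25, 15, Mul(30, Rational(-1, 5))))), -99755), -1)) = Mul(2, Pow(Add(Mul(-144, Add(-158, Add(-10, 25, 15, -6))), -99755), -1)) = Mul(2, Pow(Add(Mul(-144, Add(-158, 24)), -99755), -1)) = Mul(2, Pow(Add(Mul(-144, -134), -99755), -1)) = Mul(2, Pow(Add(19296, -99755), -1)) = Mul(2, Pow(-80459, -1)) = Mul(2, Rational(-1, 80459)) = Rational(-2, 80459) ≈ -2.4857e-5)
Pow(Add(Function('P')(-179), W), -1) = Pow(Add(232, Rational(-2, 80459)), -1) = Pow(Rational(18666486, 80459), -1) = Rational(80459, 18666486)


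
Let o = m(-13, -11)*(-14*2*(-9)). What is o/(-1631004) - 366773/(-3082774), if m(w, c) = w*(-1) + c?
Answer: 49721209333/419001393758 ≈ 0.11867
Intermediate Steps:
m(w, c) = c - w (m(w, c) = -w + c = c - w)
o = 504 (o = (-11 - 1*(-13))*(-14*2*(-9)) = (-11 + 13)*(-28*(-9)) = 2*252 = 504)
o/(-1631004) - 366773/(-3082774) = 504/(-1631004) - 366773/(-3082774) = 504*(-1/1631004) - 366773*(-1/3082774) = -42/135917 + 366773/3082774 = 49721209333/419001393758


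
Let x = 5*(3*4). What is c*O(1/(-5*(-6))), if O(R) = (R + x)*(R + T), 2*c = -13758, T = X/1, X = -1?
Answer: 119761097/300 ≈ 3.9920e+5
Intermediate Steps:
x = 60 (x = 5*12 = 60)
T = -1 (T = -1/1 = -1*1 = -1)
c = -6879 (c = (1/2)*(-13758) = -6879)
O(R) = (-1 + R)*(60 + R) (O(R) = (R + 60)*(R - 1) = (60 + R)*(-1 + R) = (-1 + R)*(60 + R))
c*O(1/(-5*(-6))) = -6879*(-60 + (1/(-5*(-6)))**2 + 59*(1/(-5*(-6)))) = -6879*(-60 + (-1/5*(-1/6))**2 + 59*(-1/5*(-1/6))) = -6879*(-60 + (1/30)**2 + 59*(1/30)) = -6879*(-60 + 1/900 + 59/30) = -6879*(-52229/900) = 119761097/300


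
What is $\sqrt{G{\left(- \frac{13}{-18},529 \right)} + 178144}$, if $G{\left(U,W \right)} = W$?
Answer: $\sqrt{178673} \approx 422.7$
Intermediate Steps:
$\sqrt{G{\left(- \frac{13}{-18},529 \right)} + 178144} = \sqrt{529 + 178144} = \sqrt{178673}$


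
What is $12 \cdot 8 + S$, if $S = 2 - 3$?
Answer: $95$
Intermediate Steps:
$S = -1$ ($S = 2 - 3 = -1$)
$12 \cdot 8 + S = 12 \cdot 8 - 1 = 96 - 1 = 95$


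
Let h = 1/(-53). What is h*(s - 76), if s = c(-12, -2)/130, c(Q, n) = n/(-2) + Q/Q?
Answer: 4939/3445 ≈ 1.4337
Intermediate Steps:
c(Q, n) = 1 - n/2 (c(Q, n) = n*(-½) + 1 = -n/2 + 1 = 1 - n/2)
h = -1/53 ≈ -0.018868
s = 1/65 (s = (1 - ½*(-2))/130 = (1 + 1)*(1/130) = 2*(1/130) = 1/65 ≈ 0.015385)
h*(s - 76) = -(1/65 - 76)/53 = -1/53*(-4939/65) = 4939/3445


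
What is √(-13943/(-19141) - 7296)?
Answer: I*√2672826136813/19141 ≈ 85.412*I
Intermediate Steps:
√(-13943/(-19141) - 7296) = √(-13943*(-1/19141) - 7296) = √(13943/19141 - 7296) = √(-139638793/19141) = I*√2672826136813/19141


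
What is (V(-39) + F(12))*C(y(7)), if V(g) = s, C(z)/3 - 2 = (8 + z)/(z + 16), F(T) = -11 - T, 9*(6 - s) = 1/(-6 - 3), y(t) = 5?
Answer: -75680/567 ≈ -133.47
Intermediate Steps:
s = 487/81 (s = 6 - 1/(9*(-6 - 3)) = 6 - 1/9/(-9) = 6 - 1/9*(-1/9) = 6 + 1/81 = 487/81 ≈ 6.0123)
C(z) = 6 + 3*(8 + z)/(16 + z) (C(z) = 6 + 3*((8 + z)/(z + 16)) = 6 + 3*((8 + z)/(16 + z)) = 6 + 3*(8 + z)/(16 + z))
V(g) = 487/81
(V(-39) + F(12))*C(y(7)) = (487/81 + (-11 - 1*12))*(3*(40 + 3*5)/(16 + 5)) = (487/81 + (-11 - 12))*(3*(40 + 15)/21) = (487/81 - 23)*(3*(1/21)*55) = -1376/81*55/7 = -75680/567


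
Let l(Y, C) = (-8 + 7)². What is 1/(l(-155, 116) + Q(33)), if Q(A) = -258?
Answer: -1/257 ≈ -0.0038911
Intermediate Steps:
l(Y, C) = 1 (l(Y, C) = (-1)² = 1)
1/(l(-155, 116) + Q(33)) = 1/(1 - 258) = 1/(-257) = -1/257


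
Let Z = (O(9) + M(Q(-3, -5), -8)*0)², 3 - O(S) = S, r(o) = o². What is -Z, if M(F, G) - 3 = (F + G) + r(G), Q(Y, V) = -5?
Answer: -36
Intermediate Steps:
M(F, G) = 3 + F + G + G² (M(F, G) = 3 + ((F + G) + G²) = 3 + (F + G + G²) = 3 + F + G + G²)
O(S) = 3 - S
Z = 36 (Z = ((3 - 1*9) + (3 - 5 - 8 + (-8)²)*0)² = ((3 - 9) + (3 - 5 - 8 + 64)*0)² = (-6 + 54*0)² = (-6 + 0)² = (-6)² = 36)
-Z = -1*36 = -36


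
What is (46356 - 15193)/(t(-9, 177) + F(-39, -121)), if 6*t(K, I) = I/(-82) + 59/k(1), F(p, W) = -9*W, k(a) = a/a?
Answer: 15332196/540449 ≈ 28.369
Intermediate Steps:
k(a) = 1
t(K, I) = 59/6 - I/492 (t(K, I) = (I/(-82) + 59/1)/6 = (I*(-1/82) + 59*1)/6 = (-I/82 + 59)/6 = (59 - I/82)/6 = 59/6 - I/492)
(46356 - 15193)/(t(-9, 177) + F(-39, -121)) = (46356 - 15193)/((59/6 - 1/492*177) - 9*(-121)) = 31163/((59/6 - 59/164) + 1089) = 31163/(4661/492 + 1089) = 31163/(540449/492) = 31163*(492/540449) = 15332196/540449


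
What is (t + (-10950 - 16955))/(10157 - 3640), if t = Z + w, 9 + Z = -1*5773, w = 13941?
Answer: -19746/6517 ≈ -3.0299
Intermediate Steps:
Z = -5782 (Z = -9 - 1*5773 = -9 - 5773 = -5782)
t = 8159 (t = -5782 + 13941 = 8159)
(t + (-10950 - 16955))/(10157 - 3640) = (8159 + (-10950 - 16955))/(10157 - 3640) = (8159 - 27905)/6517 = -19746*1/6517 = -19746/6517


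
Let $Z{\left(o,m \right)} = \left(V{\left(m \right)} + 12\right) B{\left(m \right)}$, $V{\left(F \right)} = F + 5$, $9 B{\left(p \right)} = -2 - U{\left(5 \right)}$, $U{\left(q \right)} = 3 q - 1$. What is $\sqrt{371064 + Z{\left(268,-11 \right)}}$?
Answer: $\frac{2 \sqrt{834870}}{3} \approx 609.14$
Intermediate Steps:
$U{\left(q \right)} = -1 + 3 q$
$B{\left(p \right)} = - \frac{16}{9}$ ($B{\left(p \right)} = \frac{-2 - \left(-1 + 3 \cdot 5\right)}{9} = \frac{-2 - \left(-1 + 15\right)}{9} = \frac{-2 - 14}{9} = \frac{1}{9} \left(-16\right) = - \frac{16}{9}$)
$V{\left(F \right)} = 5 + F$
$Z{\left(o,m \right)} = - \frac{272}{9} - \frac{16 m}{9}$ ($Z{\left(o,m \right)} = \left(\left(5 + m\right) + 12\right) \left(- \frac{16}{9}\right) = \left(17 + m\right) \left(- \frac{16}{9}\right) = - \frac{272}{9} - \frac{16 m}{9}$)
$\sqrt{371064 + Z{\left(268,-11 \right)}} = \sqrt{371064 - \frac{32}{3}} = \sqrt{\frac{1113160}{3}} = \frac{2 \sqrt{834870}}{3}$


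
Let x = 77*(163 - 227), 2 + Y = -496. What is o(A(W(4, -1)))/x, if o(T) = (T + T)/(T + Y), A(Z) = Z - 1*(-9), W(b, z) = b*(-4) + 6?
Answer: -1/1229536 ≈ -8.1331e-7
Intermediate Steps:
W(b, z) = 6 - 4*b (W(b, z) = -4*b + 6 = 6 - 4*b)
Y = -498 (Y = -2 - 496 = -498)
A(Z) = 9 + Z (A(Z) = Z + 9 = 9 + Z)
o(T) = 2*T/(-498 + T) (o(T) = (T + T)/(T - 498) = (2*T)/(-498 + T) = 2*T/(-498 + T))
x = -4928 (x = 77*(-64) = -4928)
o(A(W(4, -1)))/x = (2*(9 + (6 - 4*4))/(-498 + (9 + (6 - 4*4))))/(-4928) = (2*(9 + (6 - 16))/(-498 + (9 + (6 - 16))))*(-1/4928) = (2*(9 - 10)/(-498 + (9 - 10)))*(-1/4928) = (2*(-1)/(-498 - 1))*(-1/4928) = (2*(-1)/(-499))*(-1/4928) = (2*(-1)*(-1/499))*(-1/4928) = (2/499)*(-1/4928) = -1/1229536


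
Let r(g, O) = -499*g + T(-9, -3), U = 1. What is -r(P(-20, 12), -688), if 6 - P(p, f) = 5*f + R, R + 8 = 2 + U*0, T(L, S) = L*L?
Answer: -24033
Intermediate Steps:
T(L, S) = L²
R = -6 (R = -8 + (2 + 1*0) = -8 + (2 + 0) = -8 + 2 = -6)
P(p, f) = 12 - 5*f (P(p, f) = 6 - (5*f - 6) = 6 - (-6 + 5*f) = 6 + (6 - 5*f) = 12 - 5*f)
r(g, O) = 81 - 499*g (r(g, O) = -499*g + (-9)² = -499*g + 81 = 81 - 499*g)
-r(P(-20, 12), -688) = -(81 - 499*(12 - 5*12)) = -(81 - 499*(12 - 60)) = -(81 - 499*(-48)) = -(81 + 23952) = -1*24033 = -24033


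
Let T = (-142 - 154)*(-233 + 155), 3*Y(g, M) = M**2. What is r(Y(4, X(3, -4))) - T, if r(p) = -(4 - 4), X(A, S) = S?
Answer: -23088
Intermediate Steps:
Y(g, M) = M**2/3
T = 23088 (T = -296*(-78) = 23088)
r(p) = 0 (r(p) = -1*0 = 0)
r(Y(4, X(3, -4))) - T = 0 - 1*23088 = 0 - 23088 = -23088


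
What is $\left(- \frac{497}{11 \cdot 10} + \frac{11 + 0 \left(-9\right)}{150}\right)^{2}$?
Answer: $\frac{13446889}{680625} \approx 19.757$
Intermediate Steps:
$\left(- \frac{497}{11 \cdot 10} + \frac{11 + 0 \left(-9\right)}{150}\right)^{2} = \left(- \frac{497}{110} + \left(11 + 0\right) \frac{1}{150}\right)^{2} = \left(\left(-497\right) \frac{1}{110} + 11 \cdot \frac{1}{150}\right)^{2} = \left(- \frac{497}{110} + \frac{11}{150}\right)^{2} = \left(- \frac{3667}{825}\right)^{2} = \frac{13446889}{680625}$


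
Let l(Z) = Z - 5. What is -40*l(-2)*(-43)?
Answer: -12040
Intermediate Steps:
l(Z) = -5 + Z
-40*l(-2)*(-43) = -40*(-5 - 2)*(-43) = -40*(-7)*(-43) = 280*(-43) = -12040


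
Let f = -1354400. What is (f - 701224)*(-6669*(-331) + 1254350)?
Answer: -7116136551336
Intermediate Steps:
(f - 701224)*(-6669*(-331) + 1254350) = (-1354400 - 701224)*(-6669*(-331) + 1254350) = -2055624*(2207439 + 1254350) = -2055624*3461789 = -7116136551336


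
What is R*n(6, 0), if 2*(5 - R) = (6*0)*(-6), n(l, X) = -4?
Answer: -20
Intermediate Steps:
R = 5 (R = 5 - 6*0*(-6)/2 = 5 - 0*(-6) = 5 - 1/2*0 = 5 + 0 = 5)
R*n(6, 0) = 5*(-4) = -20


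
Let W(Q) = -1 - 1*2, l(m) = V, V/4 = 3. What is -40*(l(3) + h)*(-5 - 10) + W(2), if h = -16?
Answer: -2403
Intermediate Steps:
V = 12 (V = 4*3 = 12)
l(m) = 12
W(Q) = -3 (W(Q) = -1 - 2 = -3)
-40*(l(3) + h)*(-5 - 10) + W(2) = -40*(12 - 16)*(-5 - 10) - 3 = -(-160)*(-15) - 3 = -40*60 - 3 = -2400 - 3 = -2403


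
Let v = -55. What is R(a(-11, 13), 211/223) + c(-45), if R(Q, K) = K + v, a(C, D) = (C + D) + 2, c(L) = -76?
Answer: -29002/223 ≈ -130.05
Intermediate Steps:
a(C, D) = 2 + C + D
R(Q, K) = -55 + K (R(Q, K) = K - 55 = -55 + K)
R(a(-11, 13), 211/223) + c(-45) = (-55 + 211/223) - 76 = -12054/223 - 76 = -29002/223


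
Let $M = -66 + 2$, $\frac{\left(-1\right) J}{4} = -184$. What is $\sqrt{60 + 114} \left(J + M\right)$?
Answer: $672 \sqrt{174} \approx 8864.3$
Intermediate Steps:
$J = 736$ ($J = \left(-4\right) \left(-184\right) = 736$)
$M = -64$
$\sqrt{60 + 114} \left(J + M\right) = \sqrt{60 + 114} \left(736 - 64\right) = \sqrt{174} \cdot 672 = 672 \sqrt{174}$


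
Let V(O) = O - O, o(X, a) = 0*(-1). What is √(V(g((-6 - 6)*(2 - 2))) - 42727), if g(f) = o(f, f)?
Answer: I*√42727 ≈ 206.71*I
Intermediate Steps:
o(X, a) = 0
g(f) = 0
V(O) = 0
√(V(g((-6 - 6)*(2 - 2))) - 42727) = √(0 - 42727) = √(-42727) = I*√42727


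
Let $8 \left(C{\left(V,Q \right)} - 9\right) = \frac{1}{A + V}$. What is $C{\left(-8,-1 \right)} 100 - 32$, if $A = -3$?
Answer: $\frac{19071}{22} \approx 866.86$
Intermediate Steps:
$C{\left(V,Q \right)} = 9 + \frac{1}{8 \left(-3 + V\right)}$
$C{\left(-8,-1 \right)} 100 - 32 = \frac{-215 + 72 \left(-8\right)}{8 \left(-3 - 8\right)} 100 - 32 = \frac{-215 - 576}{8 \left(-11\right)} 100 - 32 = \frac{1}{8} \left(- \frac{1}{11}\right) \left(-791\right) 100 - 32 = \frac{791}{88} \cdot 100 - 32 = \frac{19775}{22} - 32 = \frac{19071}{22}$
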